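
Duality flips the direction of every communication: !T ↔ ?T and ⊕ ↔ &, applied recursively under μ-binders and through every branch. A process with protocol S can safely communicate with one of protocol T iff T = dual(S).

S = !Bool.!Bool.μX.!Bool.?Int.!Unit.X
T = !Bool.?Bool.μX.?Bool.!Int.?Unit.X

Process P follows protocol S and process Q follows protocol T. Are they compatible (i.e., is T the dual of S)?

NO

!Bool | !Bool  ✗ same direction on both sides — not dual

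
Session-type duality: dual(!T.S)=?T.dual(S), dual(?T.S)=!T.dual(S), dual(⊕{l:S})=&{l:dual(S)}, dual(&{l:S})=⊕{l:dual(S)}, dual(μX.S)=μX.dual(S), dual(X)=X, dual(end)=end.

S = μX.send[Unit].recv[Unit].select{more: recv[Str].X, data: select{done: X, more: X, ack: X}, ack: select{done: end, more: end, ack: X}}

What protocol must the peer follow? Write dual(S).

μX ↦ μX  (μ self-dual)
  send[Unit] ↦ recv[Unit]
    recv[Unit] ↦ send[Unit]
      select{more,data,ack} ↦ offer{more,data,ack}  (⊕→&)
        • more:
          recv[Str] ↦ send[Str]
            X ↦ X
        • data:
          select{done,more,ack} ↦ offer{done,more,ack}  (⊕→&)
            • done:
              X ↦ X
            • more:
              X ↦ X
            • ack:
              X ↦ X
        • ack:
          select{done,more,ack} ↦ offer{done,more,ack}  (⊕→&)
            • done:
              end ↦ end
            • more:
              end ↦ end
            • ack:
              X ↦ X

μX.recv[Unit].send[Unit].offer{more: send[Str].X, data: offer{done: X, more: X, ack: X}, ack: offer{done: end, more: end, ack: X}}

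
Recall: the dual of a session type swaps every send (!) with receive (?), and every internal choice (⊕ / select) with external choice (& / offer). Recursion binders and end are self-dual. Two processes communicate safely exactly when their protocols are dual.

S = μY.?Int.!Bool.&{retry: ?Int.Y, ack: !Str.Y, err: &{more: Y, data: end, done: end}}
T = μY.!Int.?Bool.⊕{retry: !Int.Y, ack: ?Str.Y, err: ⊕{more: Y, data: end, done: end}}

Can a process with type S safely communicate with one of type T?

YES

μY vs μY  ✓ (rec unchanged)
  ?Int vs !Int  ✓
    !Bool vs ?Bool  ✓
      &{retry,ack,err} vs ⊕{retry,ack,err}  ✓ labels match
        case retry:
          ?Int vs !Int  ✓
            Y vs Y  ✓
        case ack:
          !Str vs ?Str  ✓
            Y vs Y  ✓
        case err:
          &{more,data,done} vs ⊕{more,data,done}  ✓ labels match
            case more:
              Y vs Y  ✓
            case data:
              end vs end  ✓
            case done:
              end vs end  ✓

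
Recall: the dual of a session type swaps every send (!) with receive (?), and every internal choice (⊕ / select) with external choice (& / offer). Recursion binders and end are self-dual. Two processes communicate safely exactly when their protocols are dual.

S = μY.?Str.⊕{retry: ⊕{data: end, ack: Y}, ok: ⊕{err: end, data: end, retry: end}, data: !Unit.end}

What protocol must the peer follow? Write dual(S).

μY ↦ μY  (μ self-dual)
  ?Str ↦ !Str
    ⊕{retry,ok,data} ↦ &{retry,ok,data}  (select→offer)
      • retry:
        ⊕{data,ack} ↦ &{data,ack}  (select→offer)
          • data:
            dual(end) = end
          • ack:
            dual(Y) = Y
      • ok:
        ⊕{err,data,retry} ↦ &{err,data,retry}  (select→offer)
          • err:
            dual(end) = end
          • data:
            dual(end) = end
          • retry:
            dual(end) = end
      • data:
        !Unit ↦ ?Unit
          dual(end) = end

μY.!Str.&{retry: &{data: end, ack: Y}, ok: &{err: end, data: end, retry: end}, data: ?Unit.end}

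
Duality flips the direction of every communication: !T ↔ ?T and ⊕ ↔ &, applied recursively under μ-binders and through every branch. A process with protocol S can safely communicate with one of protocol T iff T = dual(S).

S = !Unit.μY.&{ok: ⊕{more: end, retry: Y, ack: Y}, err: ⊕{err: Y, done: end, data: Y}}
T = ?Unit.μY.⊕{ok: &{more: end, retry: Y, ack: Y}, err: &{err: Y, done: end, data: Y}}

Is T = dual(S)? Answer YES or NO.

YES

!Unit vs ?Unit  ok
  μY vs μY  ok (μ self-dual)
    &{ok,err} vs ⊕{ok,err}  ok labels match
      case ok:
        ⊕{more,retry,ack} vs &{more,retry,ack}  ok labels match
          case more:
            end vs end  ok
          case retry:
            Y vs Y  ok
          case ack:
            Y vs Y  ok
      case err:
        ⊕{err,done,data} vs &{err,done,data}  ok labels match
          case err:
            Y vs Y  ok
          case done:
            end vs end  ok
          case data:
            Y vs Y  ok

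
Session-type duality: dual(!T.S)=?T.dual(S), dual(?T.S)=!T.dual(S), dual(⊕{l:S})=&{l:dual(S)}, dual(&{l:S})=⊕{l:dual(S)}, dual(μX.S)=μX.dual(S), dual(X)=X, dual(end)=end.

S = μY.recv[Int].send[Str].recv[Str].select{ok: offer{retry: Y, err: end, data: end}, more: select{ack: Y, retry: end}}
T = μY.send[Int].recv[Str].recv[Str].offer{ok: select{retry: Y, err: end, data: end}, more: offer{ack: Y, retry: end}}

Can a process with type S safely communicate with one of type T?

NO

μY | μY  ok (μ self-dual)
  recv[Int] | send[Int]  ok
    send[Str] | recv[Str]  ok
      recv[Str] | recv[Str]  ✗ same direction on both sides — not dual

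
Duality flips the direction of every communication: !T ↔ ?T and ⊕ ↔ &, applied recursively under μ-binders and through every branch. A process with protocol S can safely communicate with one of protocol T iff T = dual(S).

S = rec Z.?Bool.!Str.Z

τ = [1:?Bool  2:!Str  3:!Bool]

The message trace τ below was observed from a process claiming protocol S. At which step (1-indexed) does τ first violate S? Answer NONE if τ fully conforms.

step 1: ?Bool  ok  cont: !Str.rec Z.…
step 2: !Str  ok  cont: rec Z.…
step 3: got !Bool, protocol expects ?Bool  ✗

3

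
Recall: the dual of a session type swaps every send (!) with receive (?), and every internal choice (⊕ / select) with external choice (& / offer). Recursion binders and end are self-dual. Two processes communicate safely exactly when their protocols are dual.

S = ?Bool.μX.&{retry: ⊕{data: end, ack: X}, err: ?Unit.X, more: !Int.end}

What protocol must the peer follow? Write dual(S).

!Bool.μX.⊕{retry: &{data: end, ack: X}, err: !Unit.X, more: ?Int.end}

?Bool ↦ !Bool
  μX ↦ μX  (binder kept)
    &{retry,err,more} ↦ ⊕{retry,err,more}  (external→internal)
      [retry]
        ⊕{data,ack} ↦ &{data,ack}  (⊕→&)
          [data]
            end self-dual
          [ack]
            X self-dual
      [err]
        ?Unit ↦ !Unit
          X self-dual
      [more]
        !Int ↦ ?Int
          end self-dual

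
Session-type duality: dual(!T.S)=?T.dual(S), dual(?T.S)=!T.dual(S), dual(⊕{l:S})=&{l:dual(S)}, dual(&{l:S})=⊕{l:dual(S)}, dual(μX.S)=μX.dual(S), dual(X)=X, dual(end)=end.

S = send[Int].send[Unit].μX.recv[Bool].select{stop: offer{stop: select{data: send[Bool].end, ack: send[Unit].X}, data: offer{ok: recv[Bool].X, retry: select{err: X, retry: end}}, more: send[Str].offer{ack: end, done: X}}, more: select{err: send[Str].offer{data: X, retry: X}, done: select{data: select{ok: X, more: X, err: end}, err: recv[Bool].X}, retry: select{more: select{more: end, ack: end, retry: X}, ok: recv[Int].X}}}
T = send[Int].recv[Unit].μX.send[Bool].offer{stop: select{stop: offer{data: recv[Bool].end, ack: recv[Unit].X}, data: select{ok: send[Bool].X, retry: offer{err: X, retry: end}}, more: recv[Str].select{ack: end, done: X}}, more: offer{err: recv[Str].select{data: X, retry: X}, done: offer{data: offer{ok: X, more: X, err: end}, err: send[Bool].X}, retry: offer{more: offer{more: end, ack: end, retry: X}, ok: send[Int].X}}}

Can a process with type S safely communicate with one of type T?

send[Int] | send[Int]  ✗ same direction on both sides — not dual

NO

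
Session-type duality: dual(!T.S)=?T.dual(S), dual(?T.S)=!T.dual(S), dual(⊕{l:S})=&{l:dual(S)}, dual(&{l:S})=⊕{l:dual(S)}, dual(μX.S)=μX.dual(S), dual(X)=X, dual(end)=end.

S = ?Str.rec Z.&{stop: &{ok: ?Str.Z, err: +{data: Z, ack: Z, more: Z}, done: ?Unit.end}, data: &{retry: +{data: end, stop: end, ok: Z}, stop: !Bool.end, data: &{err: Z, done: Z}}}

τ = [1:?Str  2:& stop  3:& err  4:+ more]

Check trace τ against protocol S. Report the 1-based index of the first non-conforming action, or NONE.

[1] ?Str  ✓  state: rec Z.…
[2] & stop  ✓  state: &{ok: ?Str.rec Z.…, err: +{data: rec Z.…, ack: rec Z.…, more: rec Z.…}, done: ?Unit.end}
[3] & err  ✓  state: +{data: rec Z.…, ack: rec Z.…, more: rec Z.…}
[4] + more  ✓  state: rec Z.…
all 4 steps conform

NONE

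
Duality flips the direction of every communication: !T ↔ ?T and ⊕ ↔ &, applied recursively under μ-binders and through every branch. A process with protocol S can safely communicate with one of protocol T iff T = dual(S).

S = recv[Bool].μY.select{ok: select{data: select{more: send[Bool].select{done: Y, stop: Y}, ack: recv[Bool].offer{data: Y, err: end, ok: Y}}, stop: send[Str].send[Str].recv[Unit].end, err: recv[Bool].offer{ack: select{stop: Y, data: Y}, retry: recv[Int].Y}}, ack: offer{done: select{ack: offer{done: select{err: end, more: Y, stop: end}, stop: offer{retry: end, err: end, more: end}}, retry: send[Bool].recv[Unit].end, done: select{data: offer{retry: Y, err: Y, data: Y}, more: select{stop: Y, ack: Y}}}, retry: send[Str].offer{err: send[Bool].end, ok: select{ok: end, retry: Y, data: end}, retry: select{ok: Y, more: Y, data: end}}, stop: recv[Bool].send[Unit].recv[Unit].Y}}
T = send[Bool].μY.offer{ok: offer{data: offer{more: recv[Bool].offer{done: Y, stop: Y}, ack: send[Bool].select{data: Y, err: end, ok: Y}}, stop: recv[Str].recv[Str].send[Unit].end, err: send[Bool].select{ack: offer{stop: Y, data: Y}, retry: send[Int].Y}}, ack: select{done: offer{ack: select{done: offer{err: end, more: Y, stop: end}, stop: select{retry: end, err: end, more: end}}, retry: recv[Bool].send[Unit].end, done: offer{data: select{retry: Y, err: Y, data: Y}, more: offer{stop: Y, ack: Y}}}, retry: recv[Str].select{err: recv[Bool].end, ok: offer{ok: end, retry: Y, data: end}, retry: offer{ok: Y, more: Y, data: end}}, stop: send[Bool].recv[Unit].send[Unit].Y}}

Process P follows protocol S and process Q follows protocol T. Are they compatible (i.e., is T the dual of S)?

YES

recv[Bool] ‖ send[Bool]  match
  μY ‖ μY  match (binder kept)
    select{ok,ack} ‖ offer{ok,ack}  match same labels
      [ok]
        select{data,stop,err} ‖ offer{data,stop,err}  match same labels
          [data]
            select{more,ack} ‖ offer{more,ack}  match same labels
              [more]
                send[Bool] ‖ recv[Bool]  match
                  select{done,stop} ‖ offer{done,stop}  match same labels
                    [done]
                      Y ‖ Y  match
                    [stop]
                      Y ‖ Y  match
              [ack]
                recv[Bool] ‖ send[Bool]  match
                  offer{data,err,ok} ‖ select{data,err,ok}  match same labels
                    [data]
                      Y ‖ Y  match
                    [err]
                      end ‖ end  match
                    [ok]
                      Y ‖ Y  match
          [stop]
            send[Str] ‖ recv[Str]  match
              send[Str] ‖ recv[Str]  match
                recv[Unit] ‖ send[Unit]  match
                  end ‖ end  match
          [err]
            recv[Bool] ‖ send[Bool]  match
              offer{ack,retry} ‖ select{ack,retry}  match same labels
                [ack]
                  select{stop,data} ‖ offer{stop,data}  match same labels
                    [stop]
                      Y ‖ Y  match
                    [data]
                      Y ‖ Y  match
                [retry]
                  recv[Int] ‖ send[Int]  match
                    Y ‖ Y  match
      [ack]
        offer{done,retry,stop} ‖ select{done,retry,stop}  match same labels
          [done]
            select{ack,retry,done} ‖ offer{ack,retry,done}  match same labels
              [ack]
                offer{done,stop} ‖ select{done,stop}  match same labels
                  [done]
                    select{err,more,stop} ‖ offer{err,more,stop}  match same labels
                      [err]
                        end ‖ end  match
                      [more]
                        Y ‖ Y  match
                      [stop]
                        end ‖ end  match
                  [stop]
                    offer{retry,err,more} ‖ select{retry,err,more}  match same labels
                      [retry]
                        end ‖ end  match
                      [err]
                        end ‖ end  match
                      [more]
                        end ‖ end  match
              [retry]
                send[Bool] ‖ recv[Bool]  match
                  recv[Unit] ‖ send[Unit]  match
                    end ‖ end  match
              [done]
                select{data,more} ‖ offer{data,more}  match same labels
                  [data]
                    offer{retry,err,data} ‖ select{retry,err,data}  match same labels
                      [retry]
                        Y ‖ Y  match
                      [err]
                        Y ‖ Y  match
                      [data]
                        Y ‖ Y  match
                  [more]
                    select{stop,ack} ‖ offer{stop,ack}  match same labels
                      [stop]
                        Y ‖ Y  match
                      [ack]
                        Y ‖ Y  match
          [retry]
            send[Str] ‖ recv[Str]  match
              offer{err,ok,retry} ‖ select{err,ok,retry}  match same labels
                [err]
                  send[Bool] ‖ recv[Bool]  match
                    end ‖ end  match
                [ok]
                  select{ok,retry,data} ‖ offer{ok,retry,data}  match same labels
                    [ok]
                      end ‖ end  match
                    [retry]
                      Y ‖ Y  match
                    [data]
                      end ‖ end  match
                [retry]
                  select{ok,more,data} ‖ offer{ok,more,data}  match same labels
                    [ok]
                      Y ‖ Y  match
                    [more]
                      Y ‖ Y  match
                    [data]
                      end ‖ end  match
          [stop]
            recv[Bool] ‖ send[Bool]  match
              send[Unit] ‖ recv[Unit]  match
                recv[Unit] ‖ send[Unit]  match
                  Y ‖ Y  match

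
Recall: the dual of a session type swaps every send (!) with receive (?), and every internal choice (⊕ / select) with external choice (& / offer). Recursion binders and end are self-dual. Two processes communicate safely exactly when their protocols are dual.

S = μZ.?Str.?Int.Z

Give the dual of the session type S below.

μZ → μZ  (rec unchanged)
  ?Str → !Str
    ?Int → !Int
      Z ↦ Z

μZ.!Str.!Int.Z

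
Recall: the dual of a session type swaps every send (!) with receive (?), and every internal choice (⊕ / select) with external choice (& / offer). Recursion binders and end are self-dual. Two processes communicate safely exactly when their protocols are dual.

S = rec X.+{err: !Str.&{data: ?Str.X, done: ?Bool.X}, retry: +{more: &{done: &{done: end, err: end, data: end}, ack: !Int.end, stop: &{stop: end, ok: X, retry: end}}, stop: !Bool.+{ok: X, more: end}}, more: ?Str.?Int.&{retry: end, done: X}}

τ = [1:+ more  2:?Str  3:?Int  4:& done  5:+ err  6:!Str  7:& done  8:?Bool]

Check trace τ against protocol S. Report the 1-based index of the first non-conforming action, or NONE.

NONE

@1 + more  ok  cont: ?Str.?Int.&{retry: end, done: rec X.…}
@2 ?Str  ok  cont: ?Int.&{retry: end, done: rec X.…}
@3 ?Int  ok  cont: &{retry: end, done: rec X.…}
@4 & done  ok  cont: rec X.…
@5 + err  ok  cont: !Str.&{data: ?Str.rec X.…, done: ?Bool.rec X.…}
@6 !Str  ok  cont: &{data: ?Str.rec X.…, done: ?Bool.rec X.…}
@7 & done  ok  cont: ?Bool.rec X.…
@8 ?Bool  ok  cont: rec X.…
τ conforms to S (length 8)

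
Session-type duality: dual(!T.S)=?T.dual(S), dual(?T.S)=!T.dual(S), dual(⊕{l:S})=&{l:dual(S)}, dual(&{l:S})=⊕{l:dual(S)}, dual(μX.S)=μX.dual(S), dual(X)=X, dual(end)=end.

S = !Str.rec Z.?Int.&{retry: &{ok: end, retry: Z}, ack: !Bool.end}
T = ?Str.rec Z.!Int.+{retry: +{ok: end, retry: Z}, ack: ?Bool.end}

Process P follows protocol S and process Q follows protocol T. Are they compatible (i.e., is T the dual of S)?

YES

!Str | ?Str  ok
  rec Z | rec Z  ok (binder kept)
    ?Int | !Int  ok
      &{retry,ack} | +{retry,ack}  ok labels match
        case retry:
          &{ok,retry} | +{ok,retry}  ok labels match
            case ok:
              end | end  ok
            case retry:
              Z | Z  ok
        case ack:
          !Bool | ?Bool  ok
            end | end  ok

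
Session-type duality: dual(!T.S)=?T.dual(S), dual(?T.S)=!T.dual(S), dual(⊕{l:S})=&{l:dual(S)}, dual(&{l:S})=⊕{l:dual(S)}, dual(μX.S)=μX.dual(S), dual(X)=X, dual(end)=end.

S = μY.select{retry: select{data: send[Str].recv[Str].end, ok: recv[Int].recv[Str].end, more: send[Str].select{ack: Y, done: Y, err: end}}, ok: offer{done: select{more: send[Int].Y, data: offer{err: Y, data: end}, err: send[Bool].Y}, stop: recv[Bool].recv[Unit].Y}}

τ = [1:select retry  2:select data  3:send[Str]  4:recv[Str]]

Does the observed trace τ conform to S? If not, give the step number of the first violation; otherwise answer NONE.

NONE

@1 select retry  match  now at select{data: send[Str].recv[Str].end, ok: recv[Int].recv[Str].end, more: send[Str].select{ack: μY.…, done: μY.…, err: end}}
@2 select data  match  now at send[Str].recv[Str].end
@3 send[Str]  match  now at recv[Str].end
@4 recv[Str]  match  now at end
trace exhausted — no violation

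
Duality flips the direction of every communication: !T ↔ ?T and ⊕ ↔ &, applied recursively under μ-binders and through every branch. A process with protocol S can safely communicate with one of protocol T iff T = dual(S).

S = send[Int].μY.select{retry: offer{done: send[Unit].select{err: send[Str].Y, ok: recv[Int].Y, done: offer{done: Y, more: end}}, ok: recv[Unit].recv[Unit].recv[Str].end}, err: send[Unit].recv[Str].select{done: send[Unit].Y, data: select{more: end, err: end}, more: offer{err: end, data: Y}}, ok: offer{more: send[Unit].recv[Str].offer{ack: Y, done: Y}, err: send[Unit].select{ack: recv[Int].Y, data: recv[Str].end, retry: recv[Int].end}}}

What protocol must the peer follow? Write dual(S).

send[Int] = recv[Int]
  μY = μY  (μ self-dual)
    select{retry,err,ok} = offer{retry,err,ok}  (select→offer)
      case retry:
        offer{done,ok} = select{done,ok}  (external→internal)
          case done:
            send[Unit] = recv[Unit]
              select{err,ok,done} = offer{err,ok,done}  (select→offer)
                case err:
                  send[Str] = recv[Str]
                    Y ↦ Y
                case ok:
                  recv[Int] = send[Int]
                    Y ↦ Y
                case done:
                  offer{done,more} = select{done,more}  (external→internal)
                    case done:
                      Y ↦ Y
                    case more:
                      end ↦ end
          case ok:
            recv[Unit] = send[Unit]
              recv[Unit] = send[Unit]
                recv[Str] = send[Str]
                  end ↦ end
      case err:
        send[Unit] = recv[Unit]
          recv[Str] = send[Str]
            select{done,data,more} = offer{done,data,more}  (select→offer)
              case done:
                send[Unit] = recv[Unit]
                  Y ↦ Y
              case data:
                select{more,err} = offer{more,err}  (select→offer)
                  case more:
                    end ↦ end
                  case err:
                    end ↦ end
              case more:
                offer{err,data} = select{err,data}  (external→internal)
                  case err:
                    end ↦ end
                  case data:
                    Y ↦ Y
      case ok:
        offer{more,err} = select{more,err}  (external→internal)
          case more:
            send[Unit] = recv[Unit]
              recv[Str] = send[Str]
                offer{ack,done} = select{ack,done}  (external→internal)
                  case ack:
                    Y ↦ Y
                  case done:
                    Y ↦ Y
          case err:
            send[Unit] = recv[Unit]
              select{ack,data,retry} = offer{ack,data,retry}  (select→offer)
                case ack:
                  recv[Int] = send[Int]
                    Y ↦ Y
                case data:
                  recv[Str] = send[Str]
                    end ↦ end
                case retry:
                  recv[Int] = send[Int]
                    end ↦ end

recv[Int].μY.offer{retry: select{done: recv[Unit].offer{err: recv[Str].Y, ok: send[Int].Y, done: select{done: Y, more: end}}, ok: send[Unit].send[Unit].send[Str].end}, err: recv[Unit].send[Str].offer{done: recv[Unit].Y, data: offer{more: end, err: end}, more: select{err: end, data: Y}}, ok: select{more: recv[Unit].send[Str].select{ack: Y, done: Y}, err: recv[Unit].offer{ack: send[Int].Y, data: send[Str].end, retry: send[Int].end}}}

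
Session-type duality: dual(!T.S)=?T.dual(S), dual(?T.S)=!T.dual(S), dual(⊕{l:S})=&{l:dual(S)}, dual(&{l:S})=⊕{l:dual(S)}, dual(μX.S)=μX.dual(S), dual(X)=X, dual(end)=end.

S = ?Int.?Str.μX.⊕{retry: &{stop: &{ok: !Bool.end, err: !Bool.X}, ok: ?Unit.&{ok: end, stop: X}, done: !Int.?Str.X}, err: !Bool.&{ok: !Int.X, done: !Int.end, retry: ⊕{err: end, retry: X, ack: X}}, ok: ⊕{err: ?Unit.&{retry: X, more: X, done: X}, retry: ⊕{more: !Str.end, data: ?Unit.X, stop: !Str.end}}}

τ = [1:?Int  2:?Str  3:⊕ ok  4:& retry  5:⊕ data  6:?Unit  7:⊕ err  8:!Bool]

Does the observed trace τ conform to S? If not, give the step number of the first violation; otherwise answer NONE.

4

@1 ?Int  match  residual = ?Str.μX.…
@2 ?Str  match  residual = μX.…
@3 ⊕ ok  match  residual = ⊕{err: ?Unit.&{retry: μX.…, more: μX.…, done: μX.…}, retry: ⊕{more: !Str.end, data: ?Unit.μX.…, stop: !Str.end}}
@4 got & retry, protocol expects ⊕ err or ⊕ retry  ✗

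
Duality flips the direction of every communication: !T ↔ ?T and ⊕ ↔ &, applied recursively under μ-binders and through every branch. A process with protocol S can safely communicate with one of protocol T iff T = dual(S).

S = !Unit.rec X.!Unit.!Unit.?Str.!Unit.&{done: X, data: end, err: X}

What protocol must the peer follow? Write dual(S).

!Unit → ?Unit
  rec X → rec X  (binder kept)
    !Unit → ?Unit
      !Unit → ?Unit
        ?Str → !Str
          !Unit → ?Unit
            &{done,data,err} → +{done,data,err}  (&→⊕)
              • done:
                X self-dual
              • data:
                end self-dual
              • err:
                X self-dual

?Unit.rec X.?Unit.?Unit.!Str.?Unit.+{done: X, data: end, err: X}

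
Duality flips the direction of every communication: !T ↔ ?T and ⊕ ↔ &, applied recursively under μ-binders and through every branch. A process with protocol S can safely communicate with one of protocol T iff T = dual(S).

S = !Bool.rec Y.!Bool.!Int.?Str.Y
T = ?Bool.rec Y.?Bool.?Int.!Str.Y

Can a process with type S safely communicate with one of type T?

YES

!Bool vs ?Bool  ✓
  rec Y vs rec Y  ✓ (μ self-dual)
    !Bool vs ?Bool  ✓
      !Int vs ?Int  ✓
        ?Str vs !Str  ✓
          Y vs Y  ✓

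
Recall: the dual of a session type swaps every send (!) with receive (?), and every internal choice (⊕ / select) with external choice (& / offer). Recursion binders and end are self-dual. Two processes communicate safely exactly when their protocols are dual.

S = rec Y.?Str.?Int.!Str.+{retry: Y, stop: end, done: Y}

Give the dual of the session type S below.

rec Y = rec Y  (binder kept)
  ?Str = !Str
    ?Int = !Int
      !Str = ?Str
        +{retry,stop,done} = &{retry,stop,done}  (select→offer)
          case retry:
            Y self-dual
          case stop:
            end self-dual
          case done:
            Y self-dual

rec Y.!Str.!Int.?Str.&{retry: Y, stop: end, done: Y}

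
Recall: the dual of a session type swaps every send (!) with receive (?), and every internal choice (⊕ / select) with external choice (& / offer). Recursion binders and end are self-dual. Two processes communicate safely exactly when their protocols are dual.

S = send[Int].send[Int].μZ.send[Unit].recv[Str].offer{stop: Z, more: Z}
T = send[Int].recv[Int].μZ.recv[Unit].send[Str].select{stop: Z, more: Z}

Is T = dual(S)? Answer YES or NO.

NO

send[Int] | send[Int]  ✗ same direction on both sides — not dual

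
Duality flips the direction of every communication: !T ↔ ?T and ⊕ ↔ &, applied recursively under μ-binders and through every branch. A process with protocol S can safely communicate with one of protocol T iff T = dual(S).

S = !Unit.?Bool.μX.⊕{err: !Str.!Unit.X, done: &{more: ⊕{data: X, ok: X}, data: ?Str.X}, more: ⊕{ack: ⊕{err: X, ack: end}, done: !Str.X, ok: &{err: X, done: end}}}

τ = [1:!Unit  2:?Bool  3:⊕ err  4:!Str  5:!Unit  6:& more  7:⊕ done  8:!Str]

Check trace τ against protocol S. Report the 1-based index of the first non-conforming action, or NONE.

@1 !Unit  ✓  state: ?Bool.μX.…
@2 ?Bool  ✓  state: μX.…
@3 ⊕ err  ✓  state: !Str.!Unit.μX.…
@4 !Str  ✓  state: !Unit.μX.…
@5 !Unit  ✓  state: μX.…
@6 got & more, protocol expects ⊕ err or ⊕ done or ⊕ more  ✗

6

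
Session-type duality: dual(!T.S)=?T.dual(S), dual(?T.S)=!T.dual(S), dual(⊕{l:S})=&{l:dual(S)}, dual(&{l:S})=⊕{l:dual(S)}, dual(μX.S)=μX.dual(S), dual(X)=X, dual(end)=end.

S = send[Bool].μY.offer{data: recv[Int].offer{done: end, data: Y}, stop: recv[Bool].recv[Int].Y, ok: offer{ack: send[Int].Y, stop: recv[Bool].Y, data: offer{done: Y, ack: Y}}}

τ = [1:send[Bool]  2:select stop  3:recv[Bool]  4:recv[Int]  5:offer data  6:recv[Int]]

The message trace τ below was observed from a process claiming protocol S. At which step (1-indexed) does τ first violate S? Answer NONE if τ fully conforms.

2

step 1: send[Bool]  ✓  now at μY.…
step 2: got select stop, protocol expects offer data or offer stop or offer ok  ✗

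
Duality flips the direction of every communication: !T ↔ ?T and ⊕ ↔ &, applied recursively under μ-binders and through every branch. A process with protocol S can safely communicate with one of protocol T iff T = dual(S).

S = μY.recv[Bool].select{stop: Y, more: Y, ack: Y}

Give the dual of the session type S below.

μY.send[Bool].offer{stop: Y, more: Y, ack: Y}

μY ↦ μY  (μ self-dual)
  recv[Bool] ↦ send[Bool]
    select{stop,more,ack} ↦ offer{stop,more,ack}  (select→offer)
      case stop:
        Y ↦ Y
      case more:
        Y ↦ Y
      case ack:
        Y ↦ Y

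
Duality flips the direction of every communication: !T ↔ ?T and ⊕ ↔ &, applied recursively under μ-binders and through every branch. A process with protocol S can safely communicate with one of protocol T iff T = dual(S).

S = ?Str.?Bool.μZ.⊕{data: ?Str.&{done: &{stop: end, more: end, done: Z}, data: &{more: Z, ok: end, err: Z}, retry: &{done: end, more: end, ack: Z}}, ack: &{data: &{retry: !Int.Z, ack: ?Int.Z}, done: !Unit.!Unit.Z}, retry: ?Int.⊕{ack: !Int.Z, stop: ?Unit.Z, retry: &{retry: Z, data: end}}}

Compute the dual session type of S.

!Str.!Bool.μZ.&{data: !Str.⊕{done: ⊕{stop: end, more: end, done: Z}, data: ⊕{more: Z, ok: end, err: Z}, retry: ⊕{done: end, more: end, ack: Z}}, ack: ⊕{data: ⊕{retry: ?Int.Z, ack: !Int.Z}, done: ?Unit.?Unit.Z}, retry: !Int.&{ack: ?Int.Z, stop: !Unit.Z, retry: ⊕{retry: Z, data: end}}}

?Str = !Str
  ?Bool = !Bool
    μZ = μZ  (μ self-dual)
      ⊕{data,ack,retry} = &{data,ack,retry}  (select→offer)
        [data]
          ?Str = !Str
            &{done,data,retry} = ⊕{done,data,retry}  (offer→select)
              [done]
                &{stop,more,done} = ⊕{stop,more,done}  (offer→select)
                  [stop]
                    dual(end) = end
                  [more]
                    dual(end) = end
                  [done]
                    dual(Z) = Z
              [data]
                &{more,ok,err} = ⊕{more,ok,err}  (offer→select)
                  [more]
                    dual(Z) = Z
                  [ok]
                    dual(end) = end
                  [err]
                    dual(Z) = Z
              [retry]
                &{done,more,ack} = ⊕{done,more,ack}  (offer→select)
                  [done]
                    dual(end) = end
                  [more]
                    dual(end) = end
                  [ack]
                    dual(Z) = Z
        [ack]
          &{data,done} = ⊕{data,done}  (offer→select)
            [data]
              &{retry,ack} = ⊕{retry,ack}  (offer→select)
                [retry]
                  !Int = ?Int
                    dual(Z) = Z
                [ack]
                  ?Int = !Int
                    dual(Z) = Z
            [done]
              !Unit = ?Unit
                !Unit = ?Unit
                  dual(Z) = Z
        [retry]
          ?Int = !Int
            ⊕{ack,stop,retry} = &{ack,stop,retry}  (select→offer)
              [ack]
                !Int = ?Int
                  dual(Z) = Z
              [stop]
                ?Unit = !Unit
                  dual(Z) = Z
              [retry]
                &{retry,data} = ⊕{retry,data}  (offer→select)
                  [retry]
                    dual(Z) = Z
                  [data]
                    dual(end) = end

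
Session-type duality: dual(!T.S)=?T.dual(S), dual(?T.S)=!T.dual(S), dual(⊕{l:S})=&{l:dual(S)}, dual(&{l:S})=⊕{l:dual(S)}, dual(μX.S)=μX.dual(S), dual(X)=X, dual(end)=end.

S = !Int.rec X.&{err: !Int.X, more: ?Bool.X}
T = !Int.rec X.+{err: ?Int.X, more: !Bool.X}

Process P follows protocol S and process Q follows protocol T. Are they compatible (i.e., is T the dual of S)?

!Int ‖ !Int  ✗ same direction on both sides — not dual

NO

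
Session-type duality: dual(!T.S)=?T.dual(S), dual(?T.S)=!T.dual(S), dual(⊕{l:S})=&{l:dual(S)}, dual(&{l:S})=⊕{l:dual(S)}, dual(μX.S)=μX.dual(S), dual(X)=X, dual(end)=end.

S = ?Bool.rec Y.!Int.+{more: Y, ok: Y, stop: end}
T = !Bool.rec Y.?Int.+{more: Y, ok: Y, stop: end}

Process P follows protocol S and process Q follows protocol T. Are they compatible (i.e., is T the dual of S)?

NO

?Bool vs !Bool  ✓
  rec Y vs rec Y  ✓ (μ self-dual)
    !Int vs ?Int  ✓
      +{more,ok,stop} vs +{more,ok,stop}  ✗ choice polarity not flipped — not dual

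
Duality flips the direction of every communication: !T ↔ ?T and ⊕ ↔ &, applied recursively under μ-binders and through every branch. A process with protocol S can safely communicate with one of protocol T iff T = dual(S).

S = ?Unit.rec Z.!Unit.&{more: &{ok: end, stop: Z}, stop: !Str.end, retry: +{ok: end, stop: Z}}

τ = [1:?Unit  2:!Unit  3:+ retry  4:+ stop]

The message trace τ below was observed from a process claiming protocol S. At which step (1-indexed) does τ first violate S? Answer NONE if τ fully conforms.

3

@1 ?Unit  ✓  cont: rec Z.…
@2 !Unit  ✓  cont: &{more: &{ok: end, stop: rec Z.…}, stop: !Str.end, retry: +{ok: end, stop: rec Z.…}}
@3 got + retry, protocol expects & more or & stop or & retry  ✗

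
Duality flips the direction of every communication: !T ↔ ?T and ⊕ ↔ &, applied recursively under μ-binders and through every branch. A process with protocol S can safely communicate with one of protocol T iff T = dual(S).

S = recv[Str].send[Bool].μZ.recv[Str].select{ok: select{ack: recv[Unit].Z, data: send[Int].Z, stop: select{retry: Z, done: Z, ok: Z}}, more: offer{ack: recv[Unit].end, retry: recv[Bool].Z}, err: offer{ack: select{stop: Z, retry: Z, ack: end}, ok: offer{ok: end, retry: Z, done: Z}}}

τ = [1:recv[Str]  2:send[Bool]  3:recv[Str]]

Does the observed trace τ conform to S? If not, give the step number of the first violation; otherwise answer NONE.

NONE

step 1: recv[Str]  ✓  now at send[Bool].μZ.…
step 2: send[Bool]  ✓  now at μZ.…
step 3: recv[Str]  ✓  now at select{ok: select{ack: recv[Unit].μZ.…, data: send[Int].μZ.…, stop: select{retry: μZ.…, done: μZ.…, ok: μZ.…}}, more: offer{ack: recv[Unit].end, retry: recv[Bool].μZ.…}, err: offer{ack: select{stop: μZ.…, retry: μZ.…, ack: end}, ok: offer{ok: end, retry: μZ.…, done: μZ.…}}}
τ conforms to S (length 3)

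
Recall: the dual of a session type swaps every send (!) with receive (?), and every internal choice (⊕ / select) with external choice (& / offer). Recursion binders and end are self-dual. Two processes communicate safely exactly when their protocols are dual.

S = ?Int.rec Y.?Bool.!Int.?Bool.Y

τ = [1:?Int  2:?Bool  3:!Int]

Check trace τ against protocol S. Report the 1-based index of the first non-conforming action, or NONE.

NONE

[1] ?Int  ✓  cont: rec Y.…
[2] ?Bool  ✓  cont: !Int.?Bool.rec Y.…
[3] !Int  ✓  cont: ?Bool.rec Y.…
τ conforms to S (length 3)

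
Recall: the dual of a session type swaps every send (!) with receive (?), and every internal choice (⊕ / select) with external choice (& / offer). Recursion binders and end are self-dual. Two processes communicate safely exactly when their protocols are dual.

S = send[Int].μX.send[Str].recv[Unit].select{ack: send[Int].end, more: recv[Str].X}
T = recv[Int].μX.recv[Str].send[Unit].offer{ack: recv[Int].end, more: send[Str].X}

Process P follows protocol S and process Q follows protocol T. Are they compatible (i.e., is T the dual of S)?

YES

send[Int] ‖ recv[Int]  ✓
  μX ‖ μX  ✓ (rec unchanged)
    send[Str] ‖ recv[Str]  ✓
      recv[Unit] ‖ send[Unit]  ✓
        select{ack,more} ‖ offer{ack,more}  ✓ labels match
          case ack:
            send[Int] ‖ recv[Int]  ✓
              end ‖ end  ✓
          case more:
            recv[Str] ‖ send[Str]  ✓
              X ‖ X  ✓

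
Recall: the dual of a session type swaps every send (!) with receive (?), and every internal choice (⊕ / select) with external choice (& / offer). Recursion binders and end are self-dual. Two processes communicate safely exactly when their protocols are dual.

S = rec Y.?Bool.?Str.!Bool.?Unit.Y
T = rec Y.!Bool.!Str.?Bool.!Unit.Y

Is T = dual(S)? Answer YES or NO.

YES

rec Y ‖ rec Y  ✓ (rec unchanged)
  ?Bool ‖ !Bool  ✓
    ?Str ‖ !Str  ✓
      !Bool ‖ ?Bool  ✓
        ?Unit ‖ !Unit  ✓
          Y ‖ Y  ✓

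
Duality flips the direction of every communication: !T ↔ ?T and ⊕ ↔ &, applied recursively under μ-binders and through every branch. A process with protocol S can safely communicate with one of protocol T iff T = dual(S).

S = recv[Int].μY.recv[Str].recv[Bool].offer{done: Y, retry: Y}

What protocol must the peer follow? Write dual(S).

recv[Int] ↦ send[Int]
  μY ↦ μY  (binder kept)
    recv[Str] ↦ send[Str]
      recv[Bool] ↦ send[Bool]
        offer{done,retry} ↦ select{done,retry}  (offer→select)
          case done:
            Y self-dual
          case retry:
            Y self-dual

send[Int].μY.send[Str].send[Bool].select{done: Y, retry: Y}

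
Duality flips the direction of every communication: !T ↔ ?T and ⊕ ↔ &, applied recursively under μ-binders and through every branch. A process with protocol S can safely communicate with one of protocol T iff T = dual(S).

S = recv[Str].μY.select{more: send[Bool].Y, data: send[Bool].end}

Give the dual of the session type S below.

send[Str].μY.offer{more: recv[Bool].Y, data: recv[Bool].end}

recv[Str] → send[Str]
  μY → μY  (μ self-dual)
    select{more,data} → offer{more,data}  (internal→external)
      • more:
        send[Bool] → recv[Bool]
          Y self-dual
      • data:
        send[Bool] → recv[Bool]
          end self-dual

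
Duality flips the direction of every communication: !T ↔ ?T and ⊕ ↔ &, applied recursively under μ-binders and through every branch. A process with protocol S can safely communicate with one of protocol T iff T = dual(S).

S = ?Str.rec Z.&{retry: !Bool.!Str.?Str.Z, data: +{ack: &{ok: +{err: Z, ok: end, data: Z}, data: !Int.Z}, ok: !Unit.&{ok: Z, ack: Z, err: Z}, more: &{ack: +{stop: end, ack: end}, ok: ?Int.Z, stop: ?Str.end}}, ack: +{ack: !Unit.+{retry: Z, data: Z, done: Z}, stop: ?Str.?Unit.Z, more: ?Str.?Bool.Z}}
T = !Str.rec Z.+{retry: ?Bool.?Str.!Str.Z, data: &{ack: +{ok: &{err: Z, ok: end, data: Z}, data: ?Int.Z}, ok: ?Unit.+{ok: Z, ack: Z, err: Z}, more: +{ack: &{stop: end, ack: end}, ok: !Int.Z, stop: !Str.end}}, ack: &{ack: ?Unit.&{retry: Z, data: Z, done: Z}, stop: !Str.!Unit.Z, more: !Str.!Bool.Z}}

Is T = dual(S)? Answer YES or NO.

YES

?Str ‖ !Str  ok
  rec Z ‖ rec Z  ok (μ self-dual)
    &{retry,data,ack} ‖ +{retry,data,ack}  ok labels match
      [retry]
        !Bool ‖ ?Bool  ok
          !Str ‖ ?Str  ok
            ?Str ‖ !Str  ok
              Z ‖ Z  ok
      [data]
        +{ack,ok,more} ‖ &{ack,ok,more}  ok labels match
          [ack]
            &{ok,data} ‖ +{ok,data}  ok labels match
              [ok]
                +{err,ok,data} ‖ &{err,ok,data}  ok labels match
                  [err]
                    Z ‖ Z  ok
                  [ok]
                    end ‖ end  ok
                  [data]
                    Z ‖ Z  ok
              [data]
                !Int ‖ ?Int  ok
                  Z ‖ Z  ok
          [ok]
            !Unit ‖ ?Unit  ok
              &{ok,ack,err} ‖ +{ok,ack,err}  ok labels match
                [ok]
                  Z ‖ Z  ok
                [ack]
                  Z ‖ Z  ok
                [err]
                  Z ‖ Z  ok
          [more]
            &{ack,ok,stop} ‖ +{ack,ok,stop}  ok labels match
              [ack]
                +{stop,ack} ‖ &{stop,ack}  ok labels match
                  [stop]
                    end ‖ end  ok
                  [ack]
                    end ‖ end  ok
              [ok]
                ?Int ‖ !Int  ok
                  Z ‖ Z  ok
              [stop]
                ?Str ‖ !Str  ok
                  end ‖ end  ok
      [ack]
        +{ack,stop,more} ‖ &{ack,stop,more}  ok labels match
          [ack]
            !Unit ‖ ?Unit  ok
              +{retry,data,done} ‖ &{retry,data,done}  ok labels match
                [retry]
                  Z ‖ Z  ok
                [data]
                  Z ‖ Z  ok
                [done]
                  Z ‖ Z  ok
          [stop]
            ?Str ‖ !Str  ok
              ?Unit ‖ !Unit  ok
                Z ‖ Z  ok
          [more]
            ?Str ‖ !Str  ok
              ?Bool ‖ !Bool  ok
                Z ‖ Z  ok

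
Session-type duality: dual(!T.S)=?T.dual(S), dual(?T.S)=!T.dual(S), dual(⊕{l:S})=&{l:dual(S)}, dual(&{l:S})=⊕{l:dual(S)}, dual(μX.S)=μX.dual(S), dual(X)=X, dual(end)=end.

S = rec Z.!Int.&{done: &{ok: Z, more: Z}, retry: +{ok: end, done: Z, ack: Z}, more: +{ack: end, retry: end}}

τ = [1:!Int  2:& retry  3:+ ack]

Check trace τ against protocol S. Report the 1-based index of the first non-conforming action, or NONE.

NONE

step 1: !Int  ✓  state: &{done: &{ok: rec Z.…, more: rec Z.…}, retry: +{ok: end, done: rec Z.…, ack: rec Z.…}, more: +{ack: end, retry: end}}
step 2: & retry  ✓  state: +{ok: end, done: rec Z.…, ack: rec Z.…}
step 3: + ack  ✓  state: rec Z.…
trace exhausted — no violation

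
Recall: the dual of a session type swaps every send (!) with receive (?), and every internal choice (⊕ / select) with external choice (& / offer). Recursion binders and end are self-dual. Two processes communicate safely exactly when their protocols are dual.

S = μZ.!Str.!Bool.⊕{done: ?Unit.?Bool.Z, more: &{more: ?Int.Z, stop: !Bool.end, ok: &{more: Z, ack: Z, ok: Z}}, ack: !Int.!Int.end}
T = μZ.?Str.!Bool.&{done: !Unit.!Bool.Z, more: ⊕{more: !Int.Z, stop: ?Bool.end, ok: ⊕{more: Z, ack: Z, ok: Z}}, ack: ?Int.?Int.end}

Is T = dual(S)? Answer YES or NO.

NO

μZ | μZ  ok (μ self-dual)
  !Str | ?Str  ok
    !Bool | !Bool  ✗ same direction on both sides — not dual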